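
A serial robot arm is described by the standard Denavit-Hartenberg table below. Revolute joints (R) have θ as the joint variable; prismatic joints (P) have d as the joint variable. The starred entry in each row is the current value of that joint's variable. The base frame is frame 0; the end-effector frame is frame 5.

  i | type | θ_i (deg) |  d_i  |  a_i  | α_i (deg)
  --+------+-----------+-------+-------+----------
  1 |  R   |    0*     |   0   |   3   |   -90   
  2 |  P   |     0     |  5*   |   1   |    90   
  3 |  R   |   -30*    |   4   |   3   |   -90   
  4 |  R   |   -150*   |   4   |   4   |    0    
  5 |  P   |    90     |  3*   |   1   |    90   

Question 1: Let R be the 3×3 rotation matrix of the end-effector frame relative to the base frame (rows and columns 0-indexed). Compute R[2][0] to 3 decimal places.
End-effector x-axis (col 0 of R) = (0.4330,-0.2500,0.8660)
R[2][0] = 0.8660

0.866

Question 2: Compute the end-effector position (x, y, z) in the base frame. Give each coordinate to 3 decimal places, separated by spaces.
after link 1: o_1 = (3.0000, 0.0000, 0.0000)
after link 2: o_2 = (4.0000, 5.0000, 0.0000)
after link 3: o_3 = (6.5981, 3.5000, 4.0000)
after link 4: o_4 = (5.5981, 8.6962, 6.0000)
after link 5: o_5 = (7.5311, 11.0442, 6.8660)

7.531 11.044 6.866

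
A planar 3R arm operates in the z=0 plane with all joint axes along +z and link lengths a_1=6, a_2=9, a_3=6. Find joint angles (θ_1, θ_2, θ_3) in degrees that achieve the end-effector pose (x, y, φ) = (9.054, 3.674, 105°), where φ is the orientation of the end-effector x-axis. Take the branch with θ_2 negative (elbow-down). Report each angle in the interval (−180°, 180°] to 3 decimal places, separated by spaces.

wrist centre = target − a_3·(cos φ, sin φ) = (10.6069, -2.1216)
cos θ_2 = (117.0076−6²−9²)/(2·6·9) = 0.0001; θ_2 = -89.9960° (elbow-down)
β = atan2(-2.1216,10.6069) = -11.3108°; ψ = atan2(-9.0000,6.0006) = -56.3071°
θ_1 = β − ψ = 44.9963°
θ_3 = φ − θ_1 − θ_2 = 149.9996° (wrapped to (-180°,180°])

44.996 -89.996 150.000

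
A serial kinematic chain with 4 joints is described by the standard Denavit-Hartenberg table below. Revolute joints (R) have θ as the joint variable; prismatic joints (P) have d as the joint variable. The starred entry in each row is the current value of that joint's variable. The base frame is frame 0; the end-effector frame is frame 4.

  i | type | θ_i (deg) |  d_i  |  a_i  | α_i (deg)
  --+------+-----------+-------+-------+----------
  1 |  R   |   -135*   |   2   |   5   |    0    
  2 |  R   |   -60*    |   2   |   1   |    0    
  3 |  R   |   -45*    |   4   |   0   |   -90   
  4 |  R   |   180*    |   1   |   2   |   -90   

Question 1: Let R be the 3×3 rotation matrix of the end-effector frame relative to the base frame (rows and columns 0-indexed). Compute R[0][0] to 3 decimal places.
End-effector x-axis (col 0 of R) = (0.5000,-0.8660,-0.0000)
R[0][0] = 0.5000

0.500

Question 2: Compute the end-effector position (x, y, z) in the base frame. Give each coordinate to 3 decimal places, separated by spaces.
after link 1: o_1 = (-3.5355, -3.5355, 2.0000)
after link 2: o_2 = (-4.5015, -3.2767, 4.0000)
after link 3: o_3 = (-4.5015, -3.2767, 8.0000)
after link 4: o_4 = (-4.3675, -5.5088, 8.0000)

-4.367 -5.509 8.000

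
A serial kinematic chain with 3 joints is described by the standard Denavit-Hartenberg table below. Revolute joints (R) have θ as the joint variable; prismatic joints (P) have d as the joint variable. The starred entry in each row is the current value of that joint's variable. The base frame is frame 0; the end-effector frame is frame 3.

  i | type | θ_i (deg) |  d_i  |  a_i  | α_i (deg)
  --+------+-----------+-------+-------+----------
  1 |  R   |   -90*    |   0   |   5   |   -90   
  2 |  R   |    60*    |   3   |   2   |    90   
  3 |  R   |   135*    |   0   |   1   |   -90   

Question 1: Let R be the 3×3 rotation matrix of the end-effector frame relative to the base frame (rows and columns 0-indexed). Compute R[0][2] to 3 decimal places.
-0.707

End-effector z-axis (col 2 of R) = (-0.7071,0.3536,0.6124)
R[0][2] = -0.7071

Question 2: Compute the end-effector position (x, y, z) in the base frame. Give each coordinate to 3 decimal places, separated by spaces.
3.707 -5.646 -1.120

after link 1: o_1 = (0.0000, -5.0000, 0.0000)
after link 2: o_2 = (3.0000, -6.0000, -1.7321)
after link 3: o_3 = (3.7071, -5.6464, -1.1197)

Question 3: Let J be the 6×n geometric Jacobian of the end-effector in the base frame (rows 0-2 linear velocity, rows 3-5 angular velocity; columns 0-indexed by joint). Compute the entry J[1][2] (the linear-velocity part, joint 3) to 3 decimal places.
0.354

axis z_2 = (0.0000,-0.8660,0.5000); lever o_n−o_2 = (0.7071,0.3536,0.6124)
cross product → J_v[:, 2] = (-0.7071,0.3536,0.6124)
J_ω[:, 2] = z_2
entry J[1][2] = 0.3536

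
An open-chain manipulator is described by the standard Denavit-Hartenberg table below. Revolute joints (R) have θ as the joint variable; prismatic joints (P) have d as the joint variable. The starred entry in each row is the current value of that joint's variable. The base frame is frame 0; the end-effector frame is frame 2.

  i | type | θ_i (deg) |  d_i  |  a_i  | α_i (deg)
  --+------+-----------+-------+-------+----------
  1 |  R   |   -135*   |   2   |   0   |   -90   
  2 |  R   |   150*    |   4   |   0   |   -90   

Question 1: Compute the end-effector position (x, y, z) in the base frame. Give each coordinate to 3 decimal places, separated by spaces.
after link 1: o_1 = (0.0000, 0.0000, 2.0000)
after link 2: o_2 = (2.8284, -2.8284, 2.0000)

2.828 -2.828 2.000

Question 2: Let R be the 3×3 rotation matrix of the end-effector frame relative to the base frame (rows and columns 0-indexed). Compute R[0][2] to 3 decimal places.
End-effector z-axis (col 2 of R) = (0.3536,0.3536,0.8660)
R[0][2] = 0.3536

0.354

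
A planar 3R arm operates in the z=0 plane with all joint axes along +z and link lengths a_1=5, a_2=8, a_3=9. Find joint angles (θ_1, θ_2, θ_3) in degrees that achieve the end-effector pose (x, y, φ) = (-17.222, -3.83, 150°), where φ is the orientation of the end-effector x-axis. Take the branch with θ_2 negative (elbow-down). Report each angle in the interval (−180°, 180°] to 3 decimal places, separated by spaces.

wrist centre = target − a_3·(cos φ, sin φ) = (-9.4278, -8.3300)
cos θ_2 = (158.2718−5²−8²)/(2·5·8) = 0.8659; θ_2 = -30.0147° (elbow-down)
β = atan2(-8.3300,-9.4278) = -138.5375°; ψ = atan2(-4.0018,11.9272) = -18.5475°
θ_1 = β − ψ = -119.9900°
θ_3 = φ − θ_1 − θ_2 = -59.9953° (wrapped to (-180°,180°])

-119.990 -30.015 -59.995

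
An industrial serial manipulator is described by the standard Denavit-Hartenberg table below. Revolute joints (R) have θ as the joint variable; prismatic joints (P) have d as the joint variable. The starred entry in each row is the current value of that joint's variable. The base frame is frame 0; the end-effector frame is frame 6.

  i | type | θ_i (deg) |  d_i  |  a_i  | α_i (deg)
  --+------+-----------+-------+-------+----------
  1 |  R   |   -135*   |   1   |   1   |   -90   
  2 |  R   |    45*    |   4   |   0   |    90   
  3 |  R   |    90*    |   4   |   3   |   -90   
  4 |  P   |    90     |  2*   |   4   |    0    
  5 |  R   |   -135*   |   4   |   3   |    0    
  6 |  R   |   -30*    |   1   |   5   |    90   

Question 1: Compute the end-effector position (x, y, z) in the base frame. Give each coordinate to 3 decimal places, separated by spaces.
6.682 -8.047 10.865

after link 1: o_1 = (-0.7071, -0.7071, 1.0000)
after link 2: o_2 = (2.1213, -3.5355, 1.0000)
after link 3: o_3 = (2.2426, -7.6569, 3.8284)
after link 4: o_4 = (5.2426, -4.6569, 2.4142)
after link 5: o_5 = (7.6820, -5.2175, 6.7426)
after link 6: o_6 = (6.6822, -8.0474, 10.8648)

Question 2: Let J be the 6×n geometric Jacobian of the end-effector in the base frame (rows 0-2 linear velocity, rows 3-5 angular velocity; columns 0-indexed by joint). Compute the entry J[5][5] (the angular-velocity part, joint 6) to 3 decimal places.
0.707

axis z_5 = (0.5000,0.5000,0.7071); lever o_n−o_5 = (-0.9998,-2.8299,4.1222)
cross product → J_v[:, 5] = (4.0621,-2.7680,-0.9151)
J_ω[:, 5] = z_5
entry J[5][5] = 0.7071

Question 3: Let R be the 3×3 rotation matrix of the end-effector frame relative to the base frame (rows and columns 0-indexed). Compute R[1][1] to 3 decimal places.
End-effector y-axis (col 1 of R) = (0.5000,0.5000,0.7071)
R[1][1] = 0.5000

0.500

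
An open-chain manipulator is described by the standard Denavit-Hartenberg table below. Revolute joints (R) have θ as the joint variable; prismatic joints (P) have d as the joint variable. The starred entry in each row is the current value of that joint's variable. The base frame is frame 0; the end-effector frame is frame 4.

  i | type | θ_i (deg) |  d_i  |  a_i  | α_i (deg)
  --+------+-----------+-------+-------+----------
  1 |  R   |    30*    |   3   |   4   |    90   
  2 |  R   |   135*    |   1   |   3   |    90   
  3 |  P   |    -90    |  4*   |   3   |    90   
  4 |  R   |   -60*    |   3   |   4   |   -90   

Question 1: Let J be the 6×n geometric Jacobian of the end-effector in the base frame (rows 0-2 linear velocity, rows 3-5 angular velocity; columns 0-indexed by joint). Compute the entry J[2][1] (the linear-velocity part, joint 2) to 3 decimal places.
0.379

axis z_1 = (0.5000,-0.8660,0.0000); lever o_n−o_1 = (-1.6718,3.6536,0.3789)
cross product → J_v[:, 1] = (-0.3282,-0.1895,0.3789)
J_ω[:, 1] = z_1
entry J[2][1] = 0.3789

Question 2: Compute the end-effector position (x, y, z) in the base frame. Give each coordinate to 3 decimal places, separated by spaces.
1.792 5.654 3.379

after link 1: o_1 = (3.4641, 2.0000, 3.0000)
after link 2: o_2 = (2.1270, 0.0733, 5.1213)
after link 3: o_3 = (3.0765, 4.0856, 7.9497)
after link 4: o_4 = (1.7923, 5.6536, 3.3789)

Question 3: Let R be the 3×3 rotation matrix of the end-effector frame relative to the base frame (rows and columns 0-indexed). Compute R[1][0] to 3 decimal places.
End-effector x-axis (col 0 of R) = (-0.7803,0.1268,-0.6124)
R[1][0] = 0.1268

0.127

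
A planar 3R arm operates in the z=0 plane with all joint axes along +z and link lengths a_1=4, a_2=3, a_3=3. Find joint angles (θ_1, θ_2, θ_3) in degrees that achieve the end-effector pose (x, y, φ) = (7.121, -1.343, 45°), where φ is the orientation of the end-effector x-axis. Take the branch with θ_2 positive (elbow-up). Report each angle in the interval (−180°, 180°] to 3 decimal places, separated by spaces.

wrist centre = target − a_3·(cos φ, sin φ) = (4.9997, -3.4643)
cos θ_2 = (36.9983−4²−3²)/(2·4·3) = 0.4999; θ_2 = 60.0047° (elbow-up)
β = atan2(-3.4643,4.9997) = -34.7184°; ψ = atan2(2.5982,5.4998) = 25.2869°
θ_1 = β − ψ = -60.0053°
θ_3 = φ − θ_1 − θ_2 = 45.0006° (wrapped to (-180°,180°])

-60.005 60.005 45.001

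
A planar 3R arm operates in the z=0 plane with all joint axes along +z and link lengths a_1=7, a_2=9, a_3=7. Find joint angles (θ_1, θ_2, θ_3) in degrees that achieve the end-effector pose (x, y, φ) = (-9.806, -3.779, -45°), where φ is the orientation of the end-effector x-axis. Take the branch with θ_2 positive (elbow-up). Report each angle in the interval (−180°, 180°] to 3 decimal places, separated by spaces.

150.002 44.995 120.002

wrist centre = target − a_3·(cos φ, sin φ) = (-14.7557, 1.1707)
cos θ_2 = (219.1027−7²−9²)/(2·7·9) = 0.7072; θ_2 = 44.9953° (elbow-up)
β = atan2(1.1707,-14.7557) = 175.4636°; ψ = atan2(6.3634,13.3645) = 25.4613°
θ_1 = β − ψ = 150.0023°
θ_3 = φ − θ_1 − θ_2 = 120.0024° (wrapped to (-180°,180°])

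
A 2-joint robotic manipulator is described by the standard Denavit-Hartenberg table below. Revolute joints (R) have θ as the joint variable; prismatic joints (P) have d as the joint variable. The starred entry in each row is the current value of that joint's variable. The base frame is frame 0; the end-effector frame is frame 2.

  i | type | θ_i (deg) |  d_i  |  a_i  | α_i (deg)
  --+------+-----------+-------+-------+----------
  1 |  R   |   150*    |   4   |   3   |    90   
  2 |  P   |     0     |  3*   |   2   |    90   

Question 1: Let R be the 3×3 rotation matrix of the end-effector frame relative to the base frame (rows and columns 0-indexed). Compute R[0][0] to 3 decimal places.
End-effector x-axis (col 0 of R) = (-0.8660,0.5000,0.0000)
R[0][0] = -0.8660

-0.866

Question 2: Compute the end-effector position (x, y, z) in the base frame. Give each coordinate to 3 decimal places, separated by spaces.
after link 1: o_1 = (-2.5981, 1.5000, 4.0000)
after link 2: o_2 = (-2.8301, 5.0981, 4.0000)

-2.830 5.098 4.000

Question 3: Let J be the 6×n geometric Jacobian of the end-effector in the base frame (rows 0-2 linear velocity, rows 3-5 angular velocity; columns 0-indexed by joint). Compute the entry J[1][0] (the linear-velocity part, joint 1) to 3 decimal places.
-2.830

axis z_0 = ẑ; lever o_n−o_0 = (-2.8301,5.0981,4.0000)
cross product → J_v[:, 0] = (-5.0981,-2.8301,0.0000)
J_ω[:, 0] = z_0
entry J[1][0] = -2.8301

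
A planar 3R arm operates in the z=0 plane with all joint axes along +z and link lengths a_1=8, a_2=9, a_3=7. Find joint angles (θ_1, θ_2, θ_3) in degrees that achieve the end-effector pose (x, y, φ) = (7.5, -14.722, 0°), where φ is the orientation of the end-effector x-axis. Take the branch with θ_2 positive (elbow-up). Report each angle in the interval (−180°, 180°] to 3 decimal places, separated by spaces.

-120.003 60.006 59.997

wrist centre = target − a_3·(cos φ, sin φ) = (0.5000, -14.7220)
cos θ_2 = (216.9873−8²−9²)/(2·8·9) = 0.4999; θ_2 = 60.0058° (elbow-up)
β = atan2(-14.7220,0.5000) = -88.0548°; ψ = atan2(7.7947,12.4992) = 31.9483°
θ_1 = β − ψ = -120.0031°
θ_3 = φ − θ_1 − θ_2 = 59.9973° (wrapped to (-180°,180°])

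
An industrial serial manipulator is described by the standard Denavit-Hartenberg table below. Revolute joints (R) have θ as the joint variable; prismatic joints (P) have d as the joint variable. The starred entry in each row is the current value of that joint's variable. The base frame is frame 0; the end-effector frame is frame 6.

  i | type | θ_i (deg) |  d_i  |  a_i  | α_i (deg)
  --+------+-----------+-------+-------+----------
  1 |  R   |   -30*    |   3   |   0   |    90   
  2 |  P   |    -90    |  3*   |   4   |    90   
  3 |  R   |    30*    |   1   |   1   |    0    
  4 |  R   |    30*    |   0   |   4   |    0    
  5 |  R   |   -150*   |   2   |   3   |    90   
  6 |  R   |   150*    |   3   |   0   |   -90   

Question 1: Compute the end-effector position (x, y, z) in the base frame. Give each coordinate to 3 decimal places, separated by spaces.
after link 1: o_1 = (0.0000, 0.0000, 3.0000)
after link 2: o_2 = (-1.5000, -2.5981, -1.0000)
after link 3: o_3 = (-2.6160, -2.5311, -1.8660)
after link 4: o_4 = (-4.3481, -5.5311, -3.8660)
after link 5: o_5 = (-4.5801, -1.9330, -3.8660)
after link 6: o_6 = (-4.5801, -1.9330, -0.8660)

-4.580 -1.933 -0.866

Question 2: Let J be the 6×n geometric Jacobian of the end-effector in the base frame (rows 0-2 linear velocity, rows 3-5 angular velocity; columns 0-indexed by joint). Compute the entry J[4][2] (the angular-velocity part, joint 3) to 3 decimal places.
axis z_2 = (-0.8660,0.5000,-0.0000); lever o_n−o_2 = (-3.0801,0.6651,0.1340)
cross product → J_v[:, 2] = (0.0670,0.1160,0.9641)
J_ω[:, 2] = z_2
entry J[4][2] = 0.5000

0.500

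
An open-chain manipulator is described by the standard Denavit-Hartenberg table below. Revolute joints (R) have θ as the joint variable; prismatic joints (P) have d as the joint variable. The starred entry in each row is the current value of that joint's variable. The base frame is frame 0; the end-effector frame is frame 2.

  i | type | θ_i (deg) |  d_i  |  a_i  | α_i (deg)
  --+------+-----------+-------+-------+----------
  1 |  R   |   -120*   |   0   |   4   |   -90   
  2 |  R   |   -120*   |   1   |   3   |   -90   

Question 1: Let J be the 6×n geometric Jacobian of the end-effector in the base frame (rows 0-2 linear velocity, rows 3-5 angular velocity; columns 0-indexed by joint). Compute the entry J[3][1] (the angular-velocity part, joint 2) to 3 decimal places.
axis z_1 = (0.8660,-0.5000,0.0000); lever o_n−o_1 = (1.6160,0.7990,2.5981)
cross product → J_v[:, 1] = (-1.2990,-2.2500,1.5000)
J_ω[:, 1] = z_1
entry J[3][1] = 0.8660

0.866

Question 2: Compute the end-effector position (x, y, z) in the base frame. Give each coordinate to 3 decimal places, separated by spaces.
after link 1: o_1 = (-2.0000, -3.4641, 0.0000)
after link 2: o_2 = (-0.3840, -2.6651, 2.5981)

-0.384 -2.665 2.598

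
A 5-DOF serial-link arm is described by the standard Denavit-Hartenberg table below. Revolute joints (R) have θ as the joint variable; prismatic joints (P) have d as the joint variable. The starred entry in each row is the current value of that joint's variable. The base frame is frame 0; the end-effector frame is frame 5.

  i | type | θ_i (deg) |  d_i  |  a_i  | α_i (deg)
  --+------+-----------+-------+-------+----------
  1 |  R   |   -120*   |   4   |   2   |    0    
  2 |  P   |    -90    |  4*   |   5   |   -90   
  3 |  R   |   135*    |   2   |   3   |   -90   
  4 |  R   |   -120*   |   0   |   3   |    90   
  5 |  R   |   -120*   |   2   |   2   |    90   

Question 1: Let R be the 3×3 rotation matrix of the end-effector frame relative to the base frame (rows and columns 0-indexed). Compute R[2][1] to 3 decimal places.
End-effector y-axis (col 1 of R) = (-0.2803,0.7392,0.6124)
R[2][1] = 0.6124

0.612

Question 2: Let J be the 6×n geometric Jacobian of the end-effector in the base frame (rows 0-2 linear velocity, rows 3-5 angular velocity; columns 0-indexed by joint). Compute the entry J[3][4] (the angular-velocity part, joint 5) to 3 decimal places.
-0.280

axis z_4 = (-0.2803,0.7392,0.6124); lever o_n−o_4 = (-0.8821,2.6640,-0.3536)
cross product → J_v[:, 4] = (-1.8927,-0.6393,-0.0947)
J_ω[:, 4] = z_4
entry J[3][4] = -0.2803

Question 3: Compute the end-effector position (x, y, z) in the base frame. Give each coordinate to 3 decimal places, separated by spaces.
-7.593 -1.080 6.586

after link 1: o_1 = (-1.0000, -1.7321, 4.0000)
after link 2: o_2 = (-5.3301, 0.7679, 8.0000)
after link 3: o_3 = (-4.4930, -2.0248, 5.8787)
after link 4: o_4 = (-6.7106, -3.7444, 6.9393)
after link 5: o_5 = (-7.5927, -1.0804, 6.5858)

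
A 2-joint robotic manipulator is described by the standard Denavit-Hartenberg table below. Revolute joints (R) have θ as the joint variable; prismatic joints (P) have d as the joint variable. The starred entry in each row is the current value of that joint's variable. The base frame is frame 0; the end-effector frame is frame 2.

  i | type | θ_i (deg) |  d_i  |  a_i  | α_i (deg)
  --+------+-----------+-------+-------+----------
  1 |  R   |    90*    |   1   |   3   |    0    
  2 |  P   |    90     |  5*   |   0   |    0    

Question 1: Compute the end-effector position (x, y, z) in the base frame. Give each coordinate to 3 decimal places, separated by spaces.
0.000 3.000 6.000

after link 1: o_1 = (0.0000, 3.0000, 1.0000)
after link 2: o_2 = (0.0000, 3.0000, 6.0000)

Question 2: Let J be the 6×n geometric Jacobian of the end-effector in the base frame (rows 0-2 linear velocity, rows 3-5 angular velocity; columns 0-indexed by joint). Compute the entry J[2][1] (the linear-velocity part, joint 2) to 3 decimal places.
prismatic axis z_1 = (0.0000,0.0000,1.0000)
J_v[:, 1] = z_1; J_ω[:, 1] = (0,0,0)
entry J[2][1] = 1.0000

1.000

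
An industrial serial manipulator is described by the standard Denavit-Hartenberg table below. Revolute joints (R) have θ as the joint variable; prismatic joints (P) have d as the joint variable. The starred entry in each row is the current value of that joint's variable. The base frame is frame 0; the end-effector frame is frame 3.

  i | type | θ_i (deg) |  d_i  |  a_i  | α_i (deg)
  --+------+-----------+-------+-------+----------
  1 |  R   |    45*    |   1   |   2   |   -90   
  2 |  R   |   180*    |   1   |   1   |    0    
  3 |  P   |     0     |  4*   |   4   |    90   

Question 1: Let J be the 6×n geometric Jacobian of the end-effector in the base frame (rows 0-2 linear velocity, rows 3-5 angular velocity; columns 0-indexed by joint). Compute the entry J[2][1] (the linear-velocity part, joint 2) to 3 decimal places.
axis z_1 = (-0.7071,0.7071,0.0000); lever o_n−o_1 = (-7.0711,0.0000,-0.0000)
cross product → J_v[:, 1] = (-0.0000,-0.0000,5.0000)
J_ω[:, 1] = z_1
entry J[2][1] = 5.0000

5.000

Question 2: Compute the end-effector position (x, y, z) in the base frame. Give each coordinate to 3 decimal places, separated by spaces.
-5.657 1.414 1.000

after link 1: o_1 = (1.4142, 1.4142, 1.0000)
after link 2: o_2 = (0.0000, 1.4142, 1.0000)
after link 3: o_3 = (-5.6569, 1.4142, 1.0000)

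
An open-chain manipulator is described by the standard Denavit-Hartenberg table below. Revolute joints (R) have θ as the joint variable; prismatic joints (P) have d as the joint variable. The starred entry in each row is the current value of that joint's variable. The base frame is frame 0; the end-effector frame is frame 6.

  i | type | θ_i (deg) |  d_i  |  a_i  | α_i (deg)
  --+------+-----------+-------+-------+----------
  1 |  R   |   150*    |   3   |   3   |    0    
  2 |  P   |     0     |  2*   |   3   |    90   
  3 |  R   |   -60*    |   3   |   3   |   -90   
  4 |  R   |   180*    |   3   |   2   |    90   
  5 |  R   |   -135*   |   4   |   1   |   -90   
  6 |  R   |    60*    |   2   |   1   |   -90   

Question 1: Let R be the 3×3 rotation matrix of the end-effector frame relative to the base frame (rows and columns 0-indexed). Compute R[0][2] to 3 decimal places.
End-effector z-axis (col 2 of R) = (0.0559,0.5451,0.8365)
R[0][2] = 0.0559

0.056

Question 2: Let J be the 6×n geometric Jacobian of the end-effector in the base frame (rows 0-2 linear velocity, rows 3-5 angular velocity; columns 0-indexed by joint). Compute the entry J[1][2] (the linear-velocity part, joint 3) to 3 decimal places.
0.149

axis z_2 = (0.5000,0.8660,0.0000); lever o_n−o_2 = (-0.7408,0.2730,-0.2973)
cross product → J_v[:, 2] = (-0.2574,0.1486,0.7780)
J_ω[:, 2] = z_2
entry J[1][2] = 0.1486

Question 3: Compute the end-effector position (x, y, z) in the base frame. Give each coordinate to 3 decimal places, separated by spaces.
-5.937 3.273 4.703

after link 1: o_1 = (-2.5981, 1.5000, 3.0000)
after link 2: o_2 = (-5.1962, 3.0000, 5.0000)
after link 3: o_3 = (-4.9952, 6.3481, 2.4019)
after link 4: o_4 = (-6.3792, 7.1471, 5.6340)
after link 5: o_5 = (-8.1550, 3.5536, 4.6680)
after link 6: o_6 = (-5.9369, 3.2730, 4.7027)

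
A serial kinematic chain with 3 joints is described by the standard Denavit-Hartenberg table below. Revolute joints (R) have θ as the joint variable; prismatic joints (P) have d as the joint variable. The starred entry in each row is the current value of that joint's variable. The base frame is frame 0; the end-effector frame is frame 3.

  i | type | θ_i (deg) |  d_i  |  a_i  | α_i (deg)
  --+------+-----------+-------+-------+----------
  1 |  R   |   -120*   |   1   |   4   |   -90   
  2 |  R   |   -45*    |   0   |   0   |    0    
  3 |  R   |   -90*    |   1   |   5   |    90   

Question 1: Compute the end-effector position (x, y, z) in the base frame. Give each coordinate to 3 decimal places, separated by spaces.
after link 1: o_1 = (-2.0000, -3.4641, 1.0000)
after link 2: o_2 = (-2.0000, -3.4641, 1.0000)
after link 3: o_3 = (0.6338, -0.9022, 4.5355)

0.634 -0.902 4.536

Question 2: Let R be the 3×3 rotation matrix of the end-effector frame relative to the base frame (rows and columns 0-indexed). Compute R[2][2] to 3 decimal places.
End-effector z-axis (col 2 of R) = (0.3536,0.6124,-0.7071)
R[2][2] = -0.7071

-0.707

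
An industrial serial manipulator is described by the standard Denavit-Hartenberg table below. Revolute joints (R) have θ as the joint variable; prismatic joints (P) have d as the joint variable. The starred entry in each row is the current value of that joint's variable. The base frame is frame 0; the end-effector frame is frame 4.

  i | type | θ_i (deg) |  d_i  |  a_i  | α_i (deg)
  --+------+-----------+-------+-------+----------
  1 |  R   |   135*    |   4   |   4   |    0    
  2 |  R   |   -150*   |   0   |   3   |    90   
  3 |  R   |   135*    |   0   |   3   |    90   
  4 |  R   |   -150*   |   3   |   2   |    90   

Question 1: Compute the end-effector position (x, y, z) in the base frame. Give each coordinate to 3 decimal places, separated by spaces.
after link 1: o_1 = (-2.8284, 2.8284, 4.0000)
after link 2: o_2 = (0.0694, 2.0520, 4.0000)
after link 3: o_3 = (-1.9797, 2.6010, 6.1213)
after link 4: o_4 = (1.5112, 2.7009, 7.0179)

1.511 2.701 7.018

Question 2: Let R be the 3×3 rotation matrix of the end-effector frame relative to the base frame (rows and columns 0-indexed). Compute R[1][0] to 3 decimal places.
End-effector x-axis (col 0 of R) = (0.7209,0.3245,-0.6124)
R[1][0] = 0.3245

0.324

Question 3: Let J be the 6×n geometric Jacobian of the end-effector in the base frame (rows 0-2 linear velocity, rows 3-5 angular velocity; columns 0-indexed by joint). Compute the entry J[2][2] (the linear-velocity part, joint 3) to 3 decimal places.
axis z_2 = (-0.2588,-0.9659,0.0000); lever o_n−o_2 = (1.4418,0.6489,3.0179)
cross product → J_v[:, 2] = (-2.9151,0.7811,1.2247)
J_ω[:, 2] = z_2
entry J[2][2] = 1.2247

1.225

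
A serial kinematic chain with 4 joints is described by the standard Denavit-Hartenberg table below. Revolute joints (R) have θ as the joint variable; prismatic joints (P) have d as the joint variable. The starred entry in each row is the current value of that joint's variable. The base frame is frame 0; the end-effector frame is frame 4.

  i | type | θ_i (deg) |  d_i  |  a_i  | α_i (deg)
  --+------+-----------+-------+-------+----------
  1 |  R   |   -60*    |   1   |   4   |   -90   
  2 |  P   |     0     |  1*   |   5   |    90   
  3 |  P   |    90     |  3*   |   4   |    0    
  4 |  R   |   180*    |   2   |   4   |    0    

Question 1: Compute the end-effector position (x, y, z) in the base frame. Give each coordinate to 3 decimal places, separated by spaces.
5.366 -7.294 6.000

after link 1: o_1 = (2.0000, -3.4641, 1.0000)
after link 2: o_2 = (5.3660, -7.2942, 1.0000)
after link 3: o_3 = (8.8301, -5.2942, 4.0000)
after link 4: o_4 = (5.3660, -7.2942, 6.0000)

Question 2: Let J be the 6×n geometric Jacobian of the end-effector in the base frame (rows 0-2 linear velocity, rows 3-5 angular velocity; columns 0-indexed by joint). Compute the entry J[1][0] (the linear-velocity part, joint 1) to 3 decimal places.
5.366

axis z_0 = ẑ; lever o_n−o_0 = (5.3660,-7.2942,6.0000)
cross product → J_v[:, 0] = (7.2942,5.3660,-0.0000)
J_ω[:, 0] = z_0
entry J[1][0] = 5.3660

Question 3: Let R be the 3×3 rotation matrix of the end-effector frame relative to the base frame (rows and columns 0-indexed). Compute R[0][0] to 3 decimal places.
End-effector x-axis (col 0 of R) = (-0.8660,-0.5000,0.0000)
R[0][0] = -0.8660

-0.866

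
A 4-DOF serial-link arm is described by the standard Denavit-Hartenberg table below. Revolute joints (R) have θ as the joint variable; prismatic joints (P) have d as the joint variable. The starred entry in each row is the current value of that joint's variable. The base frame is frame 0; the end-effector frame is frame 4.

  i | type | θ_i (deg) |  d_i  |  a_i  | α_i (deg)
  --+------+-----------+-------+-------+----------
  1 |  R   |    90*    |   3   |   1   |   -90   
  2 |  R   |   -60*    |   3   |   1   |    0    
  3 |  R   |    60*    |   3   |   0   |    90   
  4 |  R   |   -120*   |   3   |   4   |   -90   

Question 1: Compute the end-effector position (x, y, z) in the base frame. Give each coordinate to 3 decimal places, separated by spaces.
-2.536 -0.500 6.866

after link 1: o_1 = (0.0000, 1.0000, 3.0000)
after link 2: o_2 = (-3.0000, 1.5000, 3.8660)
after link 3: o_3 = (-6.0000, 1.5000, 3.8660)
after link 4: o_4 = (-2.5359, -0.5000, 6.8660)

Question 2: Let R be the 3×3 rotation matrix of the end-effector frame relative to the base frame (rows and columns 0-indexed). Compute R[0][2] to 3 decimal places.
0.500

End-effector z-axis (col 2 of R) = (0.5000,0.8660,0.0000)
R[0][2] = 0.5000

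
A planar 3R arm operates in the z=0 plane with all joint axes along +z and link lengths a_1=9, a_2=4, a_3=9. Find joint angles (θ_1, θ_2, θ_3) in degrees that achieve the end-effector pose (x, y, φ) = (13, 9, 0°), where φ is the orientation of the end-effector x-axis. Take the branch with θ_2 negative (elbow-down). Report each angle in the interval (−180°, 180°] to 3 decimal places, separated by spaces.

90.000 -90.000 0.000

wrist centre = target − a_3·(cos φ, sin φ) = (4.0000, 9.0000)
cos θ_2 = (97.0000−9²−4²)/(2·9·4) = 0.0000; θ_2 = -90.0000° (elbow-down)
β = atan2(9.0000,4.0000) = 66.0375°; ψ = atan2(-4.0000,9.0000) = -23.9625°
θ_1 = β − ψ = 90.0000°
θ_3 = φ − θ_1 − θ_2 = 0.0000° (wrapped to (-180°,180°])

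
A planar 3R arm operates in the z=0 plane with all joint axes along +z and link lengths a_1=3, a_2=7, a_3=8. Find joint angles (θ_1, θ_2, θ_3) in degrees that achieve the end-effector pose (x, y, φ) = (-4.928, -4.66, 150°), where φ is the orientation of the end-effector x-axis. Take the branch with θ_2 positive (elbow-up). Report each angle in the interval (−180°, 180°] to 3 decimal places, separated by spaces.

-120.003 60.006 -150.003

wrist centre = target − a_3·(cos φ, sin φ) = (2.0002, -8.6600)
cos θ_2 = (78.9964−3²−7²)/(2·3·7) = 0.4999; θ_2 = 60.0057° (elbow-up)
β = atan2(-8.6600,2.0002) = -76.9944°; ψ = atan2(6.0625,6.4994) = 43.0082°
θ_1 = β − ψ = -120.0026°
θ_3 = φ − θ_1 − θ_2 = -150.0030° (wrapped to (-180°,180°])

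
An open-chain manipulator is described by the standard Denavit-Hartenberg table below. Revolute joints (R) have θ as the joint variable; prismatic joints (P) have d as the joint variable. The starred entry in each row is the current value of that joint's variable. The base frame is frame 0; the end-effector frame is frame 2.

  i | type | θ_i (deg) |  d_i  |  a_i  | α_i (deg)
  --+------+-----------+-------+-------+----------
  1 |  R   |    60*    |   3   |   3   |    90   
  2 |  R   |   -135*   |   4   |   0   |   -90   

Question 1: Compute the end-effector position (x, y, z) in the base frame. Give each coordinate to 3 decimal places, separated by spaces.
after link 1: o_1 = (1.5000, 2.5981, 3.0000)
after link 2: o_2 = (4.9641, 0.5981, 3.0000)

4.964 0.598 3.000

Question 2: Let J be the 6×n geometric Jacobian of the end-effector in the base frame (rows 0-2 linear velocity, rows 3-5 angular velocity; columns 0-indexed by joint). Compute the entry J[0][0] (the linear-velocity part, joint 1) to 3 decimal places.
-0.598

axis z_0 = ẑ; lever o_n−o_0 = (4.9641,0.5981,3.0000)
cross product → J_v[:, 0] = (-0.5981,4.9641,0.0000)
J_ω[:, 0] = z_0
entry J[0][0] = -0.5981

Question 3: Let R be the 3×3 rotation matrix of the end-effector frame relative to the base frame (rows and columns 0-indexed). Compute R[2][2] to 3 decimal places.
End-effector z-axis (col 2 of R) = (0.3536,0.6124,-0.7071)
R[2][2] = -0.7071

-0.707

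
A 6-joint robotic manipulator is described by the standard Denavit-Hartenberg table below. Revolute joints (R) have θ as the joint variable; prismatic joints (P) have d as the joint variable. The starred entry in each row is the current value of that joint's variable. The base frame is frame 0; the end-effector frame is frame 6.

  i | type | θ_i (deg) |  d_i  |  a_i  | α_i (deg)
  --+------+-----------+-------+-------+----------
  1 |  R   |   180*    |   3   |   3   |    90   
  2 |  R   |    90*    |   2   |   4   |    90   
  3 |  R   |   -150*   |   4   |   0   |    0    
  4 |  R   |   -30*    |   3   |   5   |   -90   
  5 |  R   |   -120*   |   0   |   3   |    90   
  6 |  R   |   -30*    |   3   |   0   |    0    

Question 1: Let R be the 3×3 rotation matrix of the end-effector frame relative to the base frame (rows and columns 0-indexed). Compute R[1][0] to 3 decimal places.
End-effector x-axis (col 0 of R) = (-0.7500,0.5000,0.4330)
R[1][0] = 0.5000

0.500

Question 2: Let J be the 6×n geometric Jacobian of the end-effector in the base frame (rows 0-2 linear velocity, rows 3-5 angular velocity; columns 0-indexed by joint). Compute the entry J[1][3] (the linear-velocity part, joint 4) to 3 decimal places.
axis z_3 = (-1.0000,0.0000,-0.0000); lever o_n−o_3 = (-4.0981,0.0000,-0.9019)
cross product → J_v[:, 3] = (-0.0000,-0.9019,0.0000)
J_ω[:, 3] = z_3
entry J[1][3] = -0.9019

-0.902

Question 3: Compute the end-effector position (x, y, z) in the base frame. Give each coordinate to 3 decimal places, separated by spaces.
-11.098 2.000 6.098

after link 1: o_1 = (-3.0000, 0.0000, 3.0000)
after link 2: o_2 = (-3.0000, 2.0000, 7.0000)
after link 3: o_3 = (-7.0000, 2.0000, 7.0000)
after link 4: o_4 = (-10.0000, 2.0000, 2.0000)
after link 5: o_5 = (-12.5981, 2.0000, 3.5000)
after link 6: o_6 = (-11.0981, 2.0000, 6.0981)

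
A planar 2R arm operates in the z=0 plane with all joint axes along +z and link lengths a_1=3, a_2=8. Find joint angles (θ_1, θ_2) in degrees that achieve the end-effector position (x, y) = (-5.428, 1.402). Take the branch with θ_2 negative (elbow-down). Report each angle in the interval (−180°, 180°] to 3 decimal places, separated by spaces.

-59.995 -150.005

cos θ_2 = (31.4288−3²−8²)/(2·3·8) = -0.8661; θ_2 = -150.0048° (elbow-down)
β = atan2(1.4020,-5.4280) = 165.5176°; ψ = atan2(-3.9994,-3.9285) = -134.4877°
θ_1 = β − ψ = 300.0053°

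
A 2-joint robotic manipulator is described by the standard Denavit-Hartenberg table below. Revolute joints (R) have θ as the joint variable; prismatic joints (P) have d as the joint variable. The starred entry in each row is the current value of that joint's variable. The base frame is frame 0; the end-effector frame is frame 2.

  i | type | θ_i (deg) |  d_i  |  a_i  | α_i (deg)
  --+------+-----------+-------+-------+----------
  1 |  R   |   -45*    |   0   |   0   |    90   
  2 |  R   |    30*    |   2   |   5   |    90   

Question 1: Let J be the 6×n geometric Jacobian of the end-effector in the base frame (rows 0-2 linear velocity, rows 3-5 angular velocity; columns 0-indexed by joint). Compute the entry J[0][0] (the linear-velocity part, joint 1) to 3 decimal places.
axis z_0 = ẑ; lever o_n−o_0 = (1.6476,-4.4761,2.5000)
cross product → J_v[:, 0] = (4.4761,1.6476,-0.0000)
J_ω[:, 0] = z_0
entry J[0][0] = 4.4761

4.476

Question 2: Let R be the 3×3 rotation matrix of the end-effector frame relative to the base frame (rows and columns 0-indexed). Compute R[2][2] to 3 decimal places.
-0.866

End-effector z-axis (col 2 of R) = (0.3536,-0.3536,-0.8660)
R[2][2] = -0.8660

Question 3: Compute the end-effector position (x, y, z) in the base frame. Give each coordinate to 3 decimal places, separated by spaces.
after link 1: o_1 = (0.0000, 0.0000, 0.0000)
after link 2: o_2 = (1.6476, -4.4761, 2.5000)

1.648 -4.476 2.500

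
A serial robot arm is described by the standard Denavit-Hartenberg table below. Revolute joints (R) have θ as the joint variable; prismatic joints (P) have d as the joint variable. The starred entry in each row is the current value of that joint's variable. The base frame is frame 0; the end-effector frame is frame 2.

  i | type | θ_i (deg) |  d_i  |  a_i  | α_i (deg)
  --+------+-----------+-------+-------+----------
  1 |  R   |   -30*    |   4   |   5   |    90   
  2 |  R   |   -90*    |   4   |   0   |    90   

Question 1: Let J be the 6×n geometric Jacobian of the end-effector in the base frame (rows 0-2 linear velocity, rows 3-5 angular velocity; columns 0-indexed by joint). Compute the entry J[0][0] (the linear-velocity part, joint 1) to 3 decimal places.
5.964

axis z_0 = ẑ; lever o_n−o_0 = (2.3301,-5.9641,4.0000)
cross product → J_v[:, 0] = (5.9641,2.3301,-0.0000)
J_ω[:, 0] = z_0
entry J[0][0] = 5.9641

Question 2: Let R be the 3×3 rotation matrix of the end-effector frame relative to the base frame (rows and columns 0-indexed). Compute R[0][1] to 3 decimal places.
End-effector y-axis (col 1 of R) = (-0.5000,-0.8660,0.0000)
R[0][1] = -0.5000

-0.500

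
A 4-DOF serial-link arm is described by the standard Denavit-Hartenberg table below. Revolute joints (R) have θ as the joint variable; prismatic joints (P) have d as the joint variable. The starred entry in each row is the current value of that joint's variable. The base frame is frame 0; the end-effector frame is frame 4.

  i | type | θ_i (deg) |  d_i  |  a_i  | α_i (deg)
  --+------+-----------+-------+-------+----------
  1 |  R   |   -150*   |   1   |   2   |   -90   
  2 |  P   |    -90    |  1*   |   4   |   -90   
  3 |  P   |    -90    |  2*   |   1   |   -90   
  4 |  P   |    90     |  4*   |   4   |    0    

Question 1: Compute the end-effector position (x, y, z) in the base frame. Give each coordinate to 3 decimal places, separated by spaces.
after link 1: o_1 = (-1.7321, -1.0000, 1.0000)
after link 2: o_2 = (-1.2321, -1.8660, 5.0000)
after link 3: o_3 = (-2.4641, -3.7321, 5.0000)
after link 4: o_4 = (1.0000, -1.7321, 9.0000)

1.000 -1.732 9.000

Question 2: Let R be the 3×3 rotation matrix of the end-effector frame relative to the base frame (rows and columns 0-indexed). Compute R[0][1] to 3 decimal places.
-0.500

End-effector y-axis (col 1 of R) = (-0.5000,0.8660,-0.0000)
R[0][1] = -0.5000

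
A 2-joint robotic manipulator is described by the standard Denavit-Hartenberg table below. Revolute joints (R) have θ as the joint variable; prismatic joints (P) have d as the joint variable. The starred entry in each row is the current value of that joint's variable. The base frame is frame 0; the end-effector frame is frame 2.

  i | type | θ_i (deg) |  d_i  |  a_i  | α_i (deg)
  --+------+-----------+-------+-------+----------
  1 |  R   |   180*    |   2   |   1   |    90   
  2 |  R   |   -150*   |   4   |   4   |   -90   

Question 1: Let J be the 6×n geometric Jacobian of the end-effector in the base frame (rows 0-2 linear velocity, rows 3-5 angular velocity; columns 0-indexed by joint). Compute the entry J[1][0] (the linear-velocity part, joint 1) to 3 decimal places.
axis z_0 = ẑ; lever o_n−o_0 = (2.4641,4.0000,0.0000)
cross product → J_v[:, 0] = (-4.0000,2.4641,0.0000)
J_ω[:, 0] = z_0
entry J[1][0] = 2.4641

2.464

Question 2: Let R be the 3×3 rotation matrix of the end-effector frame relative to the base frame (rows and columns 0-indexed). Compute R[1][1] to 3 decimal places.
-1.000

End-effector y-axis (col 1 of R) = (-0.0000,-1.0000,-0.0000)
R[1][1] = -1.0000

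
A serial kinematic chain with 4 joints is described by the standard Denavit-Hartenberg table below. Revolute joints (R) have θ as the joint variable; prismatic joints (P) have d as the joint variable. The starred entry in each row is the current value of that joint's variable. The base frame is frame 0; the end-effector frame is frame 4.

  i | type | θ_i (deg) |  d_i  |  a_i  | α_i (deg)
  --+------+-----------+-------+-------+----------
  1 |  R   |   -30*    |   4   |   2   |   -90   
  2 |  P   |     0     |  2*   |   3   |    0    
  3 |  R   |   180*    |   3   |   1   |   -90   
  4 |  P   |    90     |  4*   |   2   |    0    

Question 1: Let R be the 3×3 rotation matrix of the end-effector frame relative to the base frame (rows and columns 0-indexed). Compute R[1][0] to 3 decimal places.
-0.866

End-effector x-axis (col 0 of R) = (-0.5000,-0.8660,-0.0000)
R[1][0] = -0.8660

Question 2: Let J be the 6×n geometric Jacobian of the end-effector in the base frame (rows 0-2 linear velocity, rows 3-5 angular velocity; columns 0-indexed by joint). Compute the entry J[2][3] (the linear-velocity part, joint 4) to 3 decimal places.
prismatic axis z_3 = (-0.0000,0.0000,1.0000)
J_v[:, 3] = z_3; J_ω[:, 3] = (0,0,0)
entry J[2][3] = 1.0000

1.000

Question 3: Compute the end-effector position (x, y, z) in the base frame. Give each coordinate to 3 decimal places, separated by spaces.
after link 1: o_1 = (1.7321, -1.0000, 4.0000)
after link 2: o_2 = (5.3301, -0.7679, 4.0000)
after link 3: o_3 = (5.9641, 2.3301, 4.0000)
after link 4: o_4 = (4.9641, 0.5981, 8.0000)

4.964 0.598 8.000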